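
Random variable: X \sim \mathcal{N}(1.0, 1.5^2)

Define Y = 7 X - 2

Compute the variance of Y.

For Y = aX + b: Var(Y) = a² * Var(X)
Var(X) = 1.5^2 = 2.25
Var(Y) = 7² * 2.25 = 49 * 2.25 = 110.25

110.25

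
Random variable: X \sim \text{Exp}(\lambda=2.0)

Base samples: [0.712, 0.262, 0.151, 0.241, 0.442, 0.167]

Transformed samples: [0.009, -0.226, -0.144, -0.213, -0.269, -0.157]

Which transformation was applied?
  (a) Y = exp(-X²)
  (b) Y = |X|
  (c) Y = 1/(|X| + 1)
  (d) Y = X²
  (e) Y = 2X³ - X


Checking option (e) Y = 2X³ - X:
  X = 0.712 -> Y = 0.009 ✓
  X = 0.262 -> Y = -0.226 ✓
  X = 0.151 -> Y = -0.144 ✓
All samples match this transformation.

(e) 2X³ - X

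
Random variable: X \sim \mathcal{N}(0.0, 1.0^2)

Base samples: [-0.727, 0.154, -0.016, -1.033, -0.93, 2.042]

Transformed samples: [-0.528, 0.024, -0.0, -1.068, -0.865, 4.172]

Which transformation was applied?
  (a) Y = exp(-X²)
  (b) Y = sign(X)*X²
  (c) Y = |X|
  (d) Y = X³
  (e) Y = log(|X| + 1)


Checking option (b) Y = sign(X)*X²:
  X = -0.727 -> Y = -0.528 ✓
  X = 0.154 -> Y = 0.024 ✓
  X = -0.016 -> Y = -0.0 ✓
All samples match this transformation.

(b) sign(X)*X²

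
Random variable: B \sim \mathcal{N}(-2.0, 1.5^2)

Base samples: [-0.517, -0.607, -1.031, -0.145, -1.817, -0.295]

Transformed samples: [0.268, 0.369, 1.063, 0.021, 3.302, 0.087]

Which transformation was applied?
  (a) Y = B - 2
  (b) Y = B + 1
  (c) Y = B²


Checking option (c) Y = B²:
  B = -0.517 -> Y = 0.268 ✓
  B = -0.607 -> Y = 0.369 ✓
  B = -1.031 -> Y = 1.063 ✓
All samples match this transformation.

(c) B²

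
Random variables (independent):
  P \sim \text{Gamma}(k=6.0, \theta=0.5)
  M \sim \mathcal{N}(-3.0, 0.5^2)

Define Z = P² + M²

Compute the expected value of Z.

E[Z] = E[P²] + E[M²]
E[P²] = Var(P) + E[P]² = 1.5 + 9 = 10.5
E[M²] = Var(M) + E[M]² = 0.25 + 9 = 9.25
E[Z] = 10.5 + 9.25 = 19.75

19.75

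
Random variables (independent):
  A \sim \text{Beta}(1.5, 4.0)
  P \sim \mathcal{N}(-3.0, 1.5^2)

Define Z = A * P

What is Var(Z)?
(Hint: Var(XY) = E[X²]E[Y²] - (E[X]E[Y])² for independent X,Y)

Var(XY) = E[X²]E[Y²] - (E[X]E[Y])²
E[A] = 0.27272727, Var(A) = 0.03051494
E[P] = -3, Var(P) = 2.25
E[A²] = 0.03051494 + 0.27272727² = 0.1048951
E[P²] = 2.25 + (-3)² = 11.25
Var(Z) = 0.1048951*11.25 - (0.27272727*(-3))²
= 1.1800699 - 0.66942149 = 0.51064844

0.51064844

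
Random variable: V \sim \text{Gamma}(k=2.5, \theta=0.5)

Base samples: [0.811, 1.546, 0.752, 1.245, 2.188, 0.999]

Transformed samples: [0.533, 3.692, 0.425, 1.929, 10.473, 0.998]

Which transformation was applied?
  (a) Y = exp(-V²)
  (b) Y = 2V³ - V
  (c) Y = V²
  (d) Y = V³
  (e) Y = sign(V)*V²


Checking option (d) Y = V³:
  V = 0.811 -> Y = 0.533 ✓
  V = 1.546 -> Y = 3.692 ✓
  V = 0.752 -> Y = 0.425 ✓
All samples match this transformation.

(d) V³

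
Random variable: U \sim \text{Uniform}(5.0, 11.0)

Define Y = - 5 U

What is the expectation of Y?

For Y = -5U:
E[Y] = -5 * E[U]
E[U] = (5 + 11)/2 = 8
E[Y] = -5 * 8 = -40

-40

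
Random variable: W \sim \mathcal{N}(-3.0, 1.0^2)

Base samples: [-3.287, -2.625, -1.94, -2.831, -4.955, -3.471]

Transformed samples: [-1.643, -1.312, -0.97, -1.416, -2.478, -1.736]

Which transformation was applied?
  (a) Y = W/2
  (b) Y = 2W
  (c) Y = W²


Checking option (a) Y = W/2:
  W = -3.287 -> Y = -1.643 ✓
  W = -2.625 -> Y = -1.312 ✓
  W = -1.94 -> Y = -0.97 ✓
All samples match this transformation.

(a) W/2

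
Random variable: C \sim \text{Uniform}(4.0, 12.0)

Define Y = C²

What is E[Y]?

E[C²] = Var(C) + (E[C])² = 5.3333333 + 64 = 69.333333

69.333333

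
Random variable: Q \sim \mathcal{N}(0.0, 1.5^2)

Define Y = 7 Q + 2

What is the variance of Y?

For Y = aQ + b: Var(Y) = a² * Var(Q)
Var(Q) = 1.5^2 = 2.25
Var(Y) = 7² * 2.25 = 49 * 2.25 = 110.25

110.25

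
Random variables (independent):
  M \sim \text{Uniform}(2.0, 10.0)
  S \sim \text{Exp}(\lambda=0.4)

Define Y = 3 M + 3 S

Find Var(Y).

For independent RVs: Var(aX + bY) = a²Var(X) + b²Var(Y)
Var(M) = 5.3333333
Var(S) = 6.25
Var(Y) = 3²*5.3333333 + 3²*6.25
= 9*5.3333333 + 9*6.25 = 104.25

104.25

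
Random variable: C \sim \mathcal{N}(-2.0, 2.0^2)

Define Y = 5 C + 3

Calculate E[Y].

For Y = 5C + 3:
E[Y] = 5 * E[C] + 3
E[C] = -2.0 = -2
E[Y] = 5 * (-2) + 3 = -7

-7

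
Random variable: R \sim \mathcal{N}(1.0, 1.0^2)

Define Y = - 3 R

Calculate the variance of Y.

For Y = aR + b: Var(Y) = a² * Var(R)
Var(R) = 1.0^2 = 1
Var(Y) = (-3)² * 1 = 9 * 1 = 9

9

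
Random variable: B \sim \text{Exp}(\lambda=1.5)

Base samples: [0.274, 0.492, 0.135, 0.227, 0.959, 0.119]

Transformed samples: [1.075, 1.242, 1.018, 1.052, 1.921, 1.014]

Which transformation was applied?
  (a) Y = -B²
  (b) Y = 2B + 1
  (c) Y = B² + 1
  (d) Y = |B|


Checking option (c) Y = B² + 1:
  B = 0.274 -> Y = 1.075 ✓
  B = 0.492 -> Y = 1.242 ✓
  B = 0.135 -> Y = 1.018 ✓
All samples match this transformation.

(c) B² + 1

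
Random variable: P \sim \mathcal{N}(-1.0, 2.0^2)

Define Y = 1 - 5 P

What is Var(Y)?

For Y = aP + b: Var(Y) = a² * Var(P)
Var(P) = 2.0^2 = 4
Var(Y) = (-5)² * 4 = 25 * 4 = 100

100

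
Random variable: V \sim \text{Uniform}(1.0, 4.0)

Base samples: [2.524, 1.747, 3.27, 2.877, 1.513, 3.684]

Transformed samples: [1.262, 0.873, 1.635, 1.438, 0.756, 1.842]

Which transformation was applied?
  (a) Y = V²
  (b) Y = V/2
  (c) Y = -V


Checking option (b) Y = V/2:
  V = 2.524 -> Y = 1.262 ✓
  V = 1.747 -> Y = 0.873 ✓
  V = 3.27 -> Y = 1.635 ✓
All samples match this transformation.

(b) V/2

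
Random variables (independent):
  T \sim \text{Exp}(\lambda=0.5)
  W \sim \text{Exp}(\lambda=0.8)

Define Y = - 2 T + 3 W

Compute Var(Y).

For independent RVs: Var(aX + bY) = a²Var(X) + b²Var(Y)
Var(T) = 4
Var(W) = 1.5625
Var(Y) = (-2)²*4 + 3²*1.5625
= 4*4 + 9*1.5625 = 30.0625

30.0625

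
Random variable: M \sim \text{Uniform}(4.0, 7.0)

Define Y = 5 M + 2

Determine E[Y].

For Y = 5M + 2:
E[Y] = 5 * E[M] + 2
E[M] = (4 + 7)/2 = 5.5
E[Y] = 5 * 5.5 + 2 = 29.5

29.5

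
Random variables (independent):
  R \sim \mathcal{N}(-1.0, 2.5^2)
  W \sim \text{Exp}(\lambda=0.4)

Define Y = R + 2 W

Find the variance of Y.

For independent RVs: Var(aX + bY) = a²Var(X) + b²Var(Y)
Var(R) = 6.25
Var(W) = 6.25
Var(Y) = 1²*6.25 + 2²*6.25
= 1*6.25 + 4*6.25 = 31.25

31.25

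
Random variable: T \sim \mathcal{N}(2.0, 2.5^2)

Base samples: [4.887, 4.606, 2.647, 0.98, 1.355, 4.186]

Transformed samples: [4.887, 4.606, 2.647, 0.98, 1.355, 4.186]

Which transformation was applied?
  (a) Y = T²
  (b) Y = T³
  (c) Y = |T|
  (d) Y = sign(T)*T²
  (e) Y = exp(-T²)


Checking option (c) Y = |T|:
  T = 4.887 -> Y = 4.887 ✓
  T = 4.606 -> Y = 4.606 ✓
  T = 2.647 -> Y = 2.647 ✓
All samples match this transformation.

(c) |T|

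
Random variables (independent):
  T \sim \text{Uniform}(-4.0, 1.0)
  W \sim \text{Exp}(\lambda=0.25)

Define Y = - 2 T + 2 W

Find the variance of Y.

For independent RVs: Var(aX + bY) = a²Var(X) + b²Var(Y)
Var(T) = 2.0833333
Var(W) = 16
Var(Y) = (-2)²*2.0833333 + 2²*16
= 4*2.0833333 + 4*16 = 72.333333

72.333333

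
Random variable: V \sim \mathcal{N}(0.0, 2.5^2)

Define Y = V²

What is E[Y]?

Using E[X²] = Var(X) + (E[X])²:
E[V] = 0
Var(V) = 2.5^2 = 6.25
E[V²] = 6.25 + 0² = 6.25 + 0 = 6.25

6.25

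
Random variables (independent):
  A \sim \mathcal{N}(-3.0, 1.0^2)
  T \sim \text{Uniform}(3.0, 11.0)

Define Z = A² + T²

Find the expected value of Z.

E[Z] = E[A²] + E[T²]
E[A²] = Var(A) + E[A]² = 1 + 9 = 10
E[T²] = Var(T) + E[T]² = 5.3333333 + 49 = 54.333333
E[Z] = 10 + 54.333333 = 64.333333

64.333333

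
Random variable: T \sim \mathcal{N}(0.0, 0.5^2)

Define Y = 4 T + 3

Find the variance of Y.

For Y = aT + b: Var(Y) = a² * Var(T)
Var(T) = 0.5^2 = 0.25
Var(Y) = 4² * 0.25 = 16 * 0.25 = 4

4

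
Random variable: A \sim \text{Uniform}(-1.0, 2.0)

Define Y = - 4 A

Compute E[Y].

For Y = -4A:
E[Y] = -4 * E[A]
E[A] = (-1 + 2)/2 = 0.5
E[Y] = -4 * 0.5 = -2

-2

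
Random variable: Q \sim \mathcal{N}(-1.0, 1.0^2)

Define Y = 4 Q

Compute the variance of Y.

For Y = aQ + b: Var(Y) = a² * Var(Q)
Var(Q) = 1.0^2 = 1
Var(Y) = 4² * 1 = 16 * 1 = 16

16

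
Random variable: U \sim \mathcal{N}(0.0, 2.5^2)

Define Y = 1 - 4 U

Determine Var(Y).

For Y = aU + b: Var(Y) = a² * Var(U)
Var(U) = 2.5^2 = 6.25
Var(Y) = (-4)² * 6.25 = 16 * 6.25 = 100

100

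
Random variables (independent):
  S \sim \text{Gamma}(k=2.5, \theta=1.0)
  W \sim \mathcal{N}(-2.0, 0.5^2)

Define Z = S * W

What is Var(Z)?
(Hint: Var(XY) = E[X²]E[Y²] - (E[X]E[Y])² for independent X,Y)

Var(XY) = E[X²]E[Y²] - (E[X]E[Y])²
E[S] = 2.5, Var(S) = 2.5
E[W] = -2, Var(W) = 0.25
E[S²] = 2.5 + 2.5² = 8.75
E[W²] = 0.25 + (-2)² = 4.25
Var(Z) = 8.75*4.25 - (2.5*(-2))²
= 37.1875 - 25 = 12.1875

12.1875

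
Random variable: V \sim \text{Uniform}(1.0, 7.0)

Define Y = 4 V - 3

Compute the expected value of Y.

For Y = 4V - 3:
E[Y] = 4 * E[V] - 3
E[V] = (1 + 7)/2 = 4
E[Y] = 4 * 4 - 3 = 13

13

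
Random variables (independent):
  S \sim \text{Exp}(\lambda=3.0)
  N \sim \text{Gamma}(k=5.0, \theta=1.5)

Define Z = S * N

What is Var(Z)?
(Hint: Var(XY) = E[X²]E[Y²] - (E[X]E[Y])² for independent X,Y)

Var(XY) = E[X²]E[Y²] - (E[X]E[Y])²
E[S] = 0.33333333, Var(S) = 0.11111111
E[N] = 7.5, Var(N) = 11.25
E[S²] = 0.11111111 + 0.33333333² = 0.22222222
E[N²] = 11.25 + 7.5² = 67.5
Var(Z) = 0.22222222*67.5 - (0.33333333*7.5)²
= 15 - 6.25 = 8.75

8.75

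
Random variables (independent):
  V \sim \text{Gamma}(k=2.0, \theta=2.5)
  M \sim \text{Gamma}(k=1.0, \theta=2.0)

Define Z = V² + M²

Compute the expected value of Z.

E[Z] = E[V²] + E[M²]
E[V²] = Var(V) + E[V]² = 12.5 + 25 = 37.5
E[M²] = Var(M) + E[M]² = 4 + 4 = 8
E[Z] = 37.5 + 8 = 45.5

45.5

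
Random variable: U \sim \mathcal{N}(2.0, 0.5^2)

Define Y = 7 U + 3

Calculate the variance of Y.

For Y = aU + b: Var(Y) = a² * Var(U)
Var(U) = 0.5^2 = 0.25
Var(Y) = 7² * 0.25 = 49 * 0.25 = 12.25

12.25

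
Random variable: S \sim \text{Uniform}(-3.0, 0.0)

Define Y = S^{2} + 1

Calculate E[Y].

E[Y] = 1*E[S²] + 1
E[S] = -1.5
E[S²] = Var(S) + (E[S])² = 0.75 + 2.25 = 3
E[Y] = 1*3 + 1 = 4

4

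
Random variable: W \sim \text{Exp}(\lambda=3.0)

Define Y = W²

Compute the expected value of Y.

Using E[X²] = Var(X) + (E[X])²:
E[W] = 0.33333333
Var(W) = 1/3.0^2 = 0.11111111
E[W²] = 0.11111111 + 0.33333333² = 0.11111111 + 0.11111111 = 0.22222222

0.22222222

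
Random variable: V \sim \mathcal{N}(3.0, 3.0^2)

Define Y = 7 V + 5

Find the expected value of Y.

For Y = 7V + 5:
E[Y] = 7 * E[V] + 5
E[V] = 3.0 = 3
E[Y] = 7 * 3 + 5 = 26

26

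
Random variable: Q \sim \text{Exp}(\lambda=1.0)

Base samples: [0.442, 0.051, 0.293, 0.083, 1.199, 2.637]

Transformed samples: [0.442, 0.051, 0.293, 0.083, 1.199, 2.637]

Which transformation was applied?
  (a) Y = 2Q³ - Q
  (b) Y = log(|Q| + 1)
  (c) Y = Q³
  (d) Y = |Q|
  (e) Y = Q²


Checking option (d) Y = |Q|:
  Q = 0.442 -> Y = 0.442 ✓
  Q = 0.051 -> Y = 0.051 ✓
  Q = 0.293 -> Y = 0.293 ✓
All samples match this transformation.

(d) |Q|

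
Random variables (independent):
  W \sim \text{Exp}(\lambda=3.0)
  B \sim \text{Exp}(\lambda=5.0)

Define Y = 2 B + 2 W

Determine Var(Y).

For independent RVs: Var(aX + bY) = a²Var(X) + b²Var(Y)
Var(W) = 0.11111111
Var(B) = 0.04
Var(Y) = 2²*0.11111111 + 2²*0.04
= 4*0.11111111 + 4*0.04 = 0.60444444

0.60444444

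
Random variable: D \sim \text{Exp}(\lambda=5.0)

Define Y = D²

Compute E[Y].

Using E[X²] = Var(X) + (E[X])²:
E[D] = 0.2
Var(D) = 1/5.0^2 = 0.04
E[D²] = 0.04 + 0.2² = 0.04 + 0.04 = 0.08

0.08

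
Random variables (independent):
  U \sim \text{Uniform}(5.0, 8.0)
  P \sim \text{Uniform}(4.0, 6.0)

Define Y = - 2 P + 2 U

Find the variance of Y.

For independent RVs: Var(aX + bY) = a²Var(X) + b²Var(Y)
Var(U) = 0.75
Var(P) = 0.33333333
Var(Y) = 2²*0.75 + (-2)²*0.33333333
= 4*0.75 + 4*0.33333333 = 4.3333333

4.3333333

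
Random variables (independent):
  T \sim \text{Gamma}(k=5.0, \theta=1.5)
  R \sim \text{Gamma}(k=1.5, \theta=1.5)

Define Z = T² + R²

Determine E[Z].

E[Z] = E[T²] + E[R²]
E[T²] = Var(T) + E[T]² = 11.25 + 56.25 = 67.5
E[R²] = Var(R) + E[R]² = 3.375 + 5.0625 = 8.4375
E[Z] = 67.5 + 8.4375 = 75.9375

75.9375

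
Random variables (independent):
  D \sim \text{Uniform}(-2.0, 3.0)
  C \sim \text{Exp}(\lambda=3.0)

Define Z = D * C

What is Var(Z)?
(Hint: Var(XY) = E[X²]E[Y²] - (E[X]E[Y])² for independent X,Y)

Var(XY) = E[X²]E[Y²] - (E[X]E[Y])²
E[D] = 0.5, Var(D) = 2.0833333
E[C] = 0.33333333, Var(C) = 0.11111111
E[D²] = 2.0833333 + 0.5² = 2.3333333
E[C²] = 0.11111111 + 0.33333333² = 0.22222222
Var(Z) = 2.3333333*0.22222222 - (0.5*0.33333333)²
= 0.51851852 - 0.027777778 = 0.49074074

0.49074074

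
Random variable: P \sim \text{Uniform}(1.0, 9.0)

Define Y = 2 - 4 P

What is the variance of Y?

For Y = aP + b: Var(Y) = a² * Var(P)
Var(P) = (9 - 1)^2/12 = 5.3333333
Var(Y) = (-4)² * 5.3333333 = 16 * 5.3333333 = 85.333333

85.333333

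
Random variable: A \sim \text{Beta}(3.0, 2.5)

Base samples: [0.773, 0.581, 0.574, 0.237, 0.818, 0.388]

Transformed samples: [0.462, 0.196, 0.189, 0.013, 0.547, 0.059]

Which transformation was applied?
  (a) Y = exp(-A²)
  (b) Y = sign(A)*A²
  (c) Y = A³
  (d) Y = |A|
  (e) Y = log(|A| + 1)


Checking option (c) Y = A³:
  A = 0.773 -> Y = 0.462 ✓
  A = 0.581 -> Y = 0.196 ✓
  A = 0.574 -> Y = 0.189 ✓
All samples match this transformation.

(c) A³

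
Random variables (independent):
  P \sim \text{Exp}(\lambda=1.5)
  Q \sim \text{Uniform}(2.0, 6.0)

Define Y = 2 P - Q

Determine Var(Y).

For independent RVs: Var(aX + bY) = a²Var(X) + b²Var(Y)
Var(P) = 0.44444444
Var(Q) = 1.3333333
Var(Y) = 2²*0.44444444 + (-1)²*1.3333333
= 4*0.44444444 + 1*1.3333333 = 3.1111111

3.1111111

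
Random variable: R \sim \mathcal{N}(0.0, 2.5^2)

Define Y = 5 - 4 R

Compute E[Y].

For Y = -4R + 5:
E[Y] = -4 * E[R] + 5
E[R] = 0.0 = 0
E[Y] = -4 * 0 + 5 = 5

5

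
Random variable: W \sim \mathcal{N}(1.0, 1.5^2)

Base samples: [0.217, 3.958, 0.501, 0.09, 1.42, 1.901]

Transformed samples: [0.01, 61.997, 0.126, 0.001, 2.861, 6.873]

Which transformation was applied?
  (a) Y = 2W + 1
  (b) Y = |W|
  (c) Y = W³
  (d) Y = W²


Checking option (c) Y = W³:
  W = 0.217 -> Y = 0.01 ✓
  W = 3.958 -> Y = 61.997 ✓
  W = 0.501 -> Y = 0.126 ✓
All samples match this transformation.

(c) W³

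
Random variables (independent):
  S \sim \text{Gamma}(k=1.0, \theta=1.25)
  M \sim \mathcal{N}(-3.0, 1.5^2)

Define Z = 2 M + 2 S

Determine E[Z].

E[Z] = 2*E[S] + 2*E[M]
E[S] = 1.25
E[M] = -3
E[Z] = 2*1.25 + 2*(-3) = -3.5

-3.5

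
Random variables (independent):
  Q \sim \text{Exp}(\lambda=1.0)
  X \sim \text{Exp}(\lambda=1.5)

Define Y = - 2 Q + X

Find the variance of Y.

For independent RVs: Var(aX + bY) = a²Var(X) + b²Var(Y)
Var(Q) = 1
Var(X) = 0.44444444
Var(Y) = (-2)²*1 + 1²*0.44444444
= 4*1 + 1*0.44444444 = 4.4444444

4.4444444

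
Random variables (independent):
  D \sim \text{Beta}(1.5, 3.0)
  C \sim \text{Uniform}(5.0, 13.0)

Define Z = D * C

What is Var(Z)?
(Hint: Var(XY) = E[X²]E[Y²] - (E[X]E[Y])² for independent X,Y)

Var(XY) = E[X²]E[Y²] - (E[X]E[Y])²
E[D] = 0.33333333, Var(D) = 0.04040404
E[C] = 9, Var(C) = 5.3333333
E[D²] = 0.04040404 + 0.33333333² = 0.15151515
E[C²] = 5.3333333 + 9² = 86.333333
Var(Z) = 0.15151515*86.333333 - (0.33333333*9)²
= 13.080808 - 9 = 4.0808081

4.0808081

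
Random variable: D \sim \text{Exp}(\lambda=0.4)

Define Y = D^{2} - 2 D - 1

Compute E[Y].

E[Y] = 1*E[D²] - 2*E[D] - 1
E[D] = 2.5
E[D²] = Var(D) + (E[D])² = 6.25 + 6.25 = 12.5
E[Y] = 1*12.5 - 2*2.5 - 1 = 6.5

6.5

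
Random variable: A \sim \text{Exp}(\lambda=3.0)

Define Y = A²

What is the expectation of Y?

Using E[X²] = Var(X) + (E[X])²:
E[A] = 0.33333333
Var(A) = 1/3.0^2 = 0.11111111
E[A²] = 0.11111111 + 0.33333333² = 0.11111111 + 0.11111111 = 0.22222222

0.22222222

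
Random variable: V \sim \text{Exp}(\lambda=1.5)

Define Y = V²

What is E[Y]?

Using E[X²] = Var(X) + (E[X])²:
E[V] = 0.66666667
Var(V) = 1/1.5^2 = 0.44444444
E[V²] = 0.44444444 + 0.66666667² = 0.44444444 + 0.44444444 = 0.88888889

0.88888889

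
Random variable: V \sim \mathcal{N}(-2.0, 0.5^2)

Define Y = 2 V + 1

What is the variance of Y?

For Y = aV + b: Var(Y) = a² * Var(V)
Var(V) = 0.5^2 = 0.25
Var(Y) = 2² * 0.25 = 4 * 0.25 = 1

1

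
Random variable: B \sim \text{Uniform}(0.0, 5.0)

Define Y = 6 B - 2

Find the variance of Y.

For Y = aB + b: Var(Y) = a² * Var(B)
Var(B) = (5 - 0)^2/12 = 2.0833333
Var(Y) = 6² * 2.0833333 = 36 * 2.0833333 = 75

75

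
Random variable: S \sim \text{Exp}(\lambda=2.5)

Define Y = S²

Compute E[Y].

E[S²] = Var(S) + (E[S])² = 0.16 + 0.16 = 0.32

0.32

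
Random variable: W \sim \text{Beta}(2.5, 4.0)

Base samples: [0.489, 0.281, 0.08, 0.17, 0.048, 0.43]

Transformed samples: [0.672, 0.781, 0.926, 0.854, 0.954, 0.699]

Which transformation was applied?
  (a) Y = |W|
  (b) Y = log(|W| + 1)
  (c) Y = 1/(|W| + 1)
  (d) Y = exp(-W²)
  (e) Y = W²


Checking option (c) Y = 1/(|W| + 1):
  W = 0.489 -> Y = 0.672 ✓
  W = 0.281 -> Y = 0.781 ✓
  W = 0.08 -> Y = 0.926 ✓
All samples match this transformation.

(c) 1/(|W| + 1)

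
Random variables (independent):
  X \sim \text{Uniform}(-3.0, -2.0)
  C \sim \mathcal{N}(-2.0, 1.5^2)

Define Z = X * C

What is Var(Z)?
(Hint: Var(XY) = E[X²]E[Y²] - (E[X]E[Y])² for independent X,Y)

Var(XY) = E[X²]E[Y²] - (E[X]E[Y])²
E[X] = -2.5, Var(X) = 0.083333333
E[C] = -2, Var(C) = 2.25
E[X²] = 0.083333333 + (-2.5)² = 6.3333333
E[C²] = 2.25 + (-2)² = 6.25
Var(Z) = 6.3333333*6.25 - (-2.5*(-2))²
= 39.583333 - 25 = 14.583333

14.583333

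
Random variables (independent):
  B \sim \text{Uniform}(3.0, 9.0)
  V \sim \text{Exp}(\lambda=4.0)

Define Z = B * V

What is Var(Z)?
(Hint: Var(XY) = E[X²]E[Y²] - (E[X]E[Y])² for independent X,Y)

Var(XY) = E[X²]E[Y²] - (E[X]E[Y])²
E[B] = 6, Var(B) = 3
E[V] = 0.25, Var(V) = 0.0625
E[B²] = 3 + 6² = 39
E[V²] = 0.0625 + 0.25² = 0.125
Var(Z) = 39*0.125 - (6*0.25)²
= 4.875 - 2.25 = 2.625

2.625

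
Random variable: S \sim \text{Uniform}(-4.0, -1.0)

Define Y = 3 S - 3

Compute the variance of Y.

For Y = aS + b: Var(Y) = a² * Var(S)
Var(S) = (-1 + 4)^2/12 = 0.75
Var(Y) = 3² * 0.75 = 9 * 0.75 = 6.75

6.75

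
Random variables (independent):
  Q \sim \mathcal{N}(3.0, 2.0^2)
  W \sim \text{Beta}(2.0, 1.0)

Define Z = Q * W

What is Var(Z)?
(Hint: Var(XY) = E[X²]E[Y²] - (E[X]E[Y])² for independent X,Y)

Var(XY) = E[X²]E[Y²] - (E[X]E[Y])²
E[Q] = 3, Var(Q) = 4
E[W] = 0.66666667, Var(W) = 0.055555556
E[Q²] = 4 + 3² = 13
E[W²] = 0.055555556 + 0.66666667² = 0.5
Var(Z) = 13*0.5 - (3*0.66666667)²
= 6.5 - 4 = 2.5

2.5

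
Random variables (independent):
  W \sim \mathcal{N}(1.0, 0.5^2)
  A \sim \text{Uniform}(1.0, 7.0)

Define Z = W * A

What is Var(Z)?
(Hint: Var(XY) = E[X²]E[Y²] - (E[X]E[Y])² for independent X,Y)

Var(XY) = E[X²]E[Y²] - (E[X]E[Y])²
E[W] = 1, Var(W) = 0.25
E[A] = 4, Var(A) = 3
E[W²] = 0.25 + 1² = 1.25
E[A²] = 3 + 4² = 19
Var(Z) = 1.25*19 - (1*4)²
= 23.75 - 16 = 7.75

7.75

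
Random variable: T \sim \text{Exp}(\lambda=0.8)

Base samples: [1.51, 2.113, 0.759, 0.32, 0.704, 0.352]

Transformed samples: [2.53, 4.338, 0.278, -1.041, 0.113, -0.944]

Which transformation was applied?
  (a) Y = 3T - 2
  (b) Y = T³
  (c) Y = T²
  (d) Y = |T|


Checking option (a) Y = 3T - 2:
  T = 1.51 -> Y = 2.53 ✓
  T = 2.113 -> Y = 4.338 ✓
  T = 0.759 -> Y = 0.278 ✓
All samples match this transformation.

(a) 3T - 2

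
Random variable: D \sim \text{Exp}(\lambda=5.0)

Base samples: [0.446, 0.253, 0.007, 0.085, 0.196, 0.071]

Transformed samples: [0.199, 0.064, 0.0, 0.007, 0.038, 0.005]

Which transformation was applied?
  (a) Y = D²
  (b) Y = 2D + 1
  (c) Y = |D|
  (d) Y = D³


Checking option (a) Y = D²:
  D = 0.446 -> Y = 0.199 ✓
  D = 0.253 -> Y = 0.064 ✓
  D = 0.007 -> Y = 0.0 ✓
All samples match this transformation.

(a) D²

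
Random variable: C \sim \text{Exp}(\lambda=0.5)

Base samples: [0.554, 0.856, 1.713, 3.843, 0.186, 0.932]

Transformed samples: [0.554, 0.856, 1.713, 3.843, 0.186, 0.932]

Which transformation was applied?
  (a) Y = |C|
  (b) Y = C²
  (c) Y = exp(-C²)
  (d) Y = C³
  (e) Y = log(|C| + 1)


Checking option (a) Y = |C|:
  C = 0.554 -> Y = 0.554 ✓
  C = 0.856 -> Y = 0.856 ✓
  C = 1.713 -> Y = 1.713 ✓
All samples match this transformation.

(a) |C|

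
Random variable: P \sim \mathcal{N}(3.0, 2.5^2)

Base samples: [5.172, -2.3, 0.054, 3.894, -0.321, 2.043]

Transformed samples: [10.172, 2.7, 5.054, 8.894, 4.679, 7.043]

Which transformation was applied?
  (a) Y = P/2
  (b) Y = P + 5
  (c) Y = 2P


Checking option (b) Y = P + 5:
  P = 5.172 -> Y = 10.172 ✓
  P = -2.3 -> Y = 2.7 ✓
  P = 0.054 -> Y = 5.054 ✓
All samples match this transformation.

(b) P + 5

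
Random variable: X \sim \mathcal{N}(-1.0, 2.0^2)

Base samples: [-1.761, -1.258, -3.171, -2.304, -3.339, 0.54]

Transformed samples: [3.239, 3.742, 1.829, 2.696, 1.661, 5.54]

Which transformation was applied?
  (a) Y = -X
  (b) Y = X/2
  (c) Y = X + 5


Checking option (c) Y = X + 5:
  X = -1.761 -> Y = 3.239 ✓
  X = -1.258 -> Y = 3.742 ✓
  X = -3.171 -> Y = 1.829 ✓
All samples match this transformation.

(c) X + 5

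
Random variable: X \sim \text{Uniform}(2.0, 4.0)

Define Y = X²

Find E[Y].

Using E[X²] = Var(X) + (E[X])²:
E[X] = 3
Var(X) = (4 - 2)^2/12 = 0.33333333
E[X²] = 0.33333333 + 3² = 0.33333333 + 9 = 9.3333333

9.3333333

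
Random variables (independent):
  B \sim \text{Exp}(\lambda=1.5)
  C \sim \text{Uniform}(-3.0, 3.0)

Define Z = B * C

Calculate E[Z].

For independent RVs: E[XY] = E[X]*E[Y]
E[B] = 0.66666667
E[C] = 0
E[Z] = 0.66666667 * 0 = 0

0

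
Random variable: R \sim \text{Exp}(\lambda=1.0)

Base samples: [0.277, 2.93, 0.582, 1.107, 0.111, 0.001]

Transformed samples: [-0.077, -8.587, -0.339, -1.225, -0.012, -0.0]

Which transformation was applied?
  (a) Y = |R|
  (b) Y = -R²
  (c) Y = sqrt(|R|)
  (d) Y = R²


Checking option (b) Y = -R²:
  R = 0.277 -> Y = -0.077 ✓
  R = 2.93 -> Y = -8.587 ✓
  R = 0.582 -> Y = -0.339 ✓
All samples match this transformation.

(b) -R²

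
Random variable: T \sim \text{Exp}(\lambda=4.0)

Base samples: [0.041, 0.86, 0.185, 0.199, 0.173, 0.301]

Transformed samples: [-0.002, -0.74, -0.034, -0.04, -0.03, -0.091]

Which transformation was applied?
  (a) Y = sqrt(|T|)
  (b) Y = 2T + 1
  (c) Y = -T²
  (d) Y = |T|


Checking option (c) Y = -T²:
  T = 0.041 -> Y = -0.002 ✓
  T = 0.86 -> Y = -0.74 ✓
  T = 0.185 -> Y = -0.034 ✓
All samples match this transformation.

(c) -T²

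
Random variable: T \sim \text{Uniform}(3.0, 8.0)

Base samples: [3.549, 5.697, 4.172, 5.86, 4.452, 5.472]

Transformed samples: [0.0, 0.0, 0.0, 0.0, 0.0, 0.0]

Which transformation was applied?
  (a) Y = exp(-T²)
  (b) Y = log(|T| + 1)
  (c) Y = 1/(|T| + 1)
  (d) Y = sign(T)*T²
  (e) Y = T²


Checking option (a) Y = exp(-T²):
  T = 3.549 -> Y = 0.0 ✓
  T = 5.697 -> Y = 0.0 ✓
  T = 4.172 -> Y = 0.0 ✓
All samples match this transformation.

(a) exp(-T²)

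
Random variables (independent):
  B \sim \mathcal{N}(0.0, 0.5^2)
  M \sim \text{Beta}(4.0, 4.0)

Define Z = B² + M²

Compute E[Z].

E[Z] = E[B²] + E[M²]
E[B²] = Var(B) + E[B]² = 0.25 + 0 = 0.25
E[M²] = Var(M) + E[M]² = 0.027777778 + 0.25 = 0.27777778
E[Z] = 0.25 + 0.27777778 = 0.52777778

0.52777778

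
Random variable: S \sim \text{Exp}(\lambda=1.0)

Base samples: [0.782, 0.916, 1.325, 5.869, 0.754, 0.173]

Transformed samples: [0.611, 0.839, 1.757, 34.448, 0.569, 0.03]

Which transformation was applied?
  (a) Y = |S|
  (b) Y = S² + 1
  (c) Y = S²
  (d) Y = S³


Checking option (c) Y = S²:
  S = 0.782 -> Y = 0.611 ✓
  S = 0.916 -> Y = 0.839 ✓
  S = 1.325 -> Y = 1.757 ✓
All samples match this transformation.

(c) S²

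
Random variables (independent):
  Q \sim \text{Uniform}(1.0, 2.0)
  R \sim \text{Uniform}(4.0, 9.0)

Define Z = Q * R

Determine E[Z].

For independent RVs: E[XY] = E[X]*E[Y]
E[Q] = 1.5
E[R] = 6.5
E[Z] = 1.5 * 6.5 = 9.75

9.75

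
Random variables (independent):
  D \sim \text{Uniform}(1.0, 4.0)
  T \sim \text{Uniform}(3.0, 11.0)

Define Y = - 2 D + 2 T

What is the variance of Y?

For independent RVs: Var(aX + bY) = a²Var(X) + b²Var(Y)
Var(D) = 0.75
Var(T) = 5.3333333
Var(Y) = (-2)²*0.75 + 2²*5.3333333
= 4*0.75 + 4*5.3333333 = 24.333333

24.333333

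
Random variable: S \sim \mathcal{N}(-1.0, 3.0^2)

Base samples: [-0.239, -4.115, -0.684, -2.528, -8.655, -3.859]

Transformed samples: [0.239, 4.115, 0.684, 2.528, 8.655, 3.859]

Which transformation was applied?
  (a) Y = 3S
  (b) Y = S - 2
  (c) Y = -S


Checking option (c) Y = -S:
  S = -0.239 -> Y = 0.239 ✓
  S = -4.115 -> Y = 4.115 ✓
  S = -0.684 -> Y = 0.684 ✓
All samples match this transformation.

(c) -S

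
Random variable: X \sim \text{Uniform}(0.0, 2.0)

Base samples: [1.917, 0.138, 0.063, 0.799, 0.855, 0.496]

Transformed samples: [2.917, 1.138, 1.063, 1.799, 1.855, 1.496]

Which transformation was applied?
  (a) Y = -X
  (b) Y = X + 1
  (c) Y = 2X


Checking option (b) Y = X + 1:
  X = 1.917 -> Y = 2.917 ✓
  X = 0.138 -> Y = 1.138 ✓
  X = 0.063 -> Y = 1.063 ✓
All samples match this transformation.

(b) X + 1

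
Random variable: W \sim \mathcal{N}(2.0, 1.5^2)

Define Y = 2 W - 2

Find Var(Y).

For Y = aW + b: Var(Y) = a² * Var(W)
Var(W) = 1.5^2 = 2.25
Var(Y) = 2² * 2.25 = 4 * 2.25 = 9

9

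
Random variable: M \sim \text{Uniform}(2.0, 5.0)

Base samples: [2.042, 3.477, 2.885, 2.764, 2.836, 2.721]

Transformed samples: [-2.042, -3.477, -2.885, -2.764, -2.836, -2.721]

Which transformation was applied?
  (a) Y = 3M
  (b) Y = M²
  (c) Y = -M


Checking option (c) Y = -M:
  M = 2.042 -> Y = -2.042 ✓
  M = 3.477 -> Y = -3.477 ✓
  M = 2.885 -> Y = -2.885 ✓
All samples match this transformation.

(c) -M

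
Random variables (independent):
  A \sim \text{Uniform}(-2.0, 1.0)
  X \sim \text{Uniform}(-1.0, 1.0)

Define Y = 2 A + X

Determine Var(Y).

For independent RVs: Var(aX + bY) = a²Var(X) + b²Var(Y)
Var(A) = 0.75
Var(X) = 0.33333333
Var(Y) = 2²*0.75 + 1²*0.33333333
= 4*0.75 + 1*0.33333333 = 3.3333333

3.3333333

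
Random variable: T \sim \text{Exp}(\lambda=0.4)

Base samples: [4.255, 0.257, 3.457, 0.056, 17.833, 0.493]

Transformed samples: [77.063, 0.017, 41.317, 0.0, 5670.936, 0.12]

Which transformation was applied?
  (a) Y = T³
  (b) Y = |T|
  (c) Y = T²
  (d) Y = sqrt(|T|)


Checking option (a) Y = T³:
  T = 4.255 -> Y = 77.063 ✓
  T = 0.257 -> Y = 0.017 ✓
  T = 3.457 -> Y = 41.317 ✓
All samples match this transformation.

(a) T³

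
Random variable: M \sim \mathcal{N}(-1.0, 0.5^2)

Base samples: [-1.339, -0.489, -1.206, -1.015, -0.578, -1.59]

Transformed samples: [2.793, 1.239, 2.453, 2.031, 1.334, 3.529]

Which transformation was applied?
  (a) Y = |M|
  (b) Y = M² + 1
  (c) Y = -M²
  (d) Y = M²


Checking option (b) Y = M² + 1:
  M = -1.339 -> Y = 2.793 ✓
  M = -0.489 -> Y = 1.239 ✓
  M = -1.206 -> Y = 2.453 ✓
All samples match this transformation.

(b) M² + 1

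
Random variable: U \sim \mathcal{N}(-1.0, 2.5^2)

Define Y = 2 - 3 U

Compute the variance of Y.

For Y = aU + b: Var(Y) = a² * Var(U)
Var(U) = 2.5^2 = 6.25
Var(Y) = (-3)² * 6.25 = 9 * 6.25 = 56.25

56.25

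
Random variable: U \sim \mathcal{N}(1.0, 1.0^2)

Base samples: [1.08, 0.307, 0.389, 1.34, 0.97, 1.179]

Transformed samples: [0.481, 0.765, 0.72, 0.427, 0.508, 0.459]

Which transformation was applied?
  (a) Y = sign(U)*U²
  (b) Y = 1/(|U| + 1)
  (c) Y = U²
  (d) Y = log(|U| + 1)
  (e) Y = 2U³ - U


Checking option (b) Y = 1/(|U| + 1):
  U = 1.08 -> Y = 0.481 ✓
  U = 0.307 -> Y = 0.765 ✓
  U = 0.389 -> Y = 0.72 ✓
All samples match this transformation.

(b) 1/(|U| + 1)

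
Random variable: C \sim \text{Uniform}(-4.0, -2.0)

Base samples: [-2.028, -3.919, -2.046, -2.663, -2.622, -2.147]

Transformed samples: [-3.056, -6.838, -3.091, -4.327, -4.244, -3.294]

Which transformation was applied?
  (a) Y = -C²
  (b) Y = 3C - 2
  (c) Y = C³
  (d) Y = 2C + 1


Checking option (d) Y = 2C + 1:
  C = -2.028 -> Y = -3.056 ✓
  C = -3.919 -> Y = -6.838 ✓
  C = -2.046 -> Y = -3.091 ✓
All samples match this transformation.

(d) 2C + 1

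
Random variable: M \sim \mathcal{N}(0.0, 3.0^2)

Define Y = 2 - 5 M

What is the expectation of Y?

For Y = -5M + 2:
E[Y] = -5 * E[M] + 2
E[M] = 0.0 = 0
E[Y] = -5 * 0 + 2 = 2

2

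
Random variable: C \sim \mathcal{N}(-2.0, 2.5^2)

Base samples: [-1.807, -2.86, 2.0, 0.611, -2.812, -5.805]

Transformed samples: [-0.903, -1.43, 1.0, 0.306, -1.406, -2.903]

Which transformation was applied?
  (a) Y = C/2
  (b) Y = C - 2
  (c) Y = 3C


Checking option (a) Y = C/2:
  C = -1.807 -> Y = -0.903 ✓
  C = -2.86 -> Y = -1.43 ✓
  C = 2.0 -> Y = 1.0 ✓
All samples match this transformation.

(a) C/2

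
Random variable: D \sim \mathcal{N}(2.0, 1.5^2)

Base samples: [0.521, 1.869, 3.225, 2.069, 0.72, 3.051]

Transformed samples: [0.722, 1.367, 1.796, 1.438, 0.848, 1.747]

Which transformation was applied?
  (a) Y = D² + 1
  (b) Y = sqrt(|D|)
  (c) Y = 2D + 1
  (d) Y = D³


Checking option (b) Y = sqrt(|D|):
  D = 0.521 -> Y = 0.722 ✓
  D = 1.869 -> Y = 1.367 ✓
  D = 3.225 -> Y = 1.796 ✓
All samples match this transformation.

(b) sqrt(|D|)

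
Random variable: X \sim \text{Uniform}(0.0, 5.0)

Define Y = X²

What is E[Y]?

Using E[X²] = Var(X) + (E[X])²:
E[X] = 2.5
Var(X) = (5 - 0)^2/12 = 2.0833333
E[X²] = 2.0833333 + 2.5² = 2.0833333 + 6.25 = 8.3333333

8.3333333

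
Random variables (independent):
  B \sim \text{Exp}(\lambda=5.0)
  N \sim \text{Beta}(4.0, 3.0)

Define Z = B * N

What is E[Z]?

For independent RVs: E[XY] = E[X]*E[Y]
E[B] = 0.2
E[N] = 0.57142857
E[Z] = 0.2 * 0.57142857 = 0.11428571

0.11428571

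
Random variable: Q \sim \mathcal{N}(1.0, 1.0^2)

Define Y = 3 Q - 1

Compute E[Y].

For Y = 3Q - 1:
E[Y] = 3 * E[Q] - 1
E[Q] = 1.0 = 1
E[Y] = 3 * 1 - 1 = 2

2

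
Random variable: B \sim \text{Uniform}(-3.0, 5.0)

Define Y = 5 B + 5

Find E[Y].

For Y = 5B + 5:
E[Y] = 5 * E[B] + 5
E[B] = (-3 + 5)/2 = 1
E[Y] = 5 * 1 + 5 = 10

10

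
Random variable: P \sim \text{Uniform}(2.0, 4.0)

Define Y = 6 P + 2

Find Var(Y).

For Y = aP + b: Var(Y) = a² * Var(P)
Var(P) = (4 - 2)^2/12 = 0.33333333
Var(Y) = 6² * 0.33333333 = 36 * 0.33333333 = 12

12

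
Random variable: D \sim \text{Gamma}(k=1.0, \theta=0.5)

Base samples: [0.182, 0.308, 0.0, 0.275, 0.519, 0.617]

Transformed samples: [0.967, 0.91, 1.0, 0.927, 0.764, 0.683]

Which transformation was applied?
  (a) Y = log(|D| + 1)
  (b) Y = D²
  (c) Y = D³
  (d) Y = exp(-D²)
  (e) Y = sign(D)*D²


Checking option (d) Y = exp(-D²):
  D = 0.182 -> Y = 0.967 ✓
  D = 0.308 -> Y = 0.91 ✓
  D = 0.0 -> Y = 1.0 ✓
All samples match this transformation.

(d) exp(-D²)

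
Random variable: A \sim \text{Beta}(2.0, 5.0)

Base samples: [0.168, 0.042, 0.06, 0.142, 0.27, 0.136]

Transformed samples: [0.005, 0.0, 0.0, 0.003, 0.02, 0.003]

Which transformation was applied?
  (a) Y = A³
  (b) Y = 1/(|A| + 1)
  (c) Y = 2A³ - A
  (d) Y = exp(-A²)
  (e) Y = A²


Checking option (a) Y = A³:
  A = 0.168 -> Y = 0.005 ✓
  A = 0.042 -> Y = 0.0 ✓
  A = 0.06 -> Y = 0.0 ✓
All samples match this transformation.

(a) A³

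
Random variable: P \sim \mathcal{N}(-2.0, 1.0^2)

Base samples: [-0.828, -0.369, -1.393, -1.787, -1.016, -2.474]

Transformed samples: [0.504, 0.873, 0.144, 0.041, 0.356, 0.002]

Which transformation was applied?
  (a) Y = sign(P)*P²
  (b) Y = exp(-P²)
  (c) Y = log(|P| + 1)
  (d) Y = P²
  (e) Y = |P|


Checking option (b) Y = exp(-P²):
  P = -0.828 -> Y = 0.504 ✓
  P = -0.369 -> Y = 0.873 ✓
  P = -1.393 -> Y = 0.144 ✓
All samples match this transformation.

(b) exp(-P²)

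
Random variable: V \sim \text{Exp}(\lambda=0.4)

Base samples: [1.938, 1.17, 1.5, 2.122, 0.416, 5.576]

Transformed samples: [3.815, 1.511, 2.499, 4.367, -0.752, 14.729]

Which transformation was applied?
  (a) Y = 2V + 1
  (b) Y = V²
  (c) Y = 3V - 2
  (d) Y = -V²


Checking option (c) Y = 3V - 2:
  V = 1.938 -> Y = 3.815 ✓
  V = 1.17 -> Y = 1.511 ✓
  V = 1.5 -> Y = 2.499 ✓
All samples match this transformation.

(c) 3V - 2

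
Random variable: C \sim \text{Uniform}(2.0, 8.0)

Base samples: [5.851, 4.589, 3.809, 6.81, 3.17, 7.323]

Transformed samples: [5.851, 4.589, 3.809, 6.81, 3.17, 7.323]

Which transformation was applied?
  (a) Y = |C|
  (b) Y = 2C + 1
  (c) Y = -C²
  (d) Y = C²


Checking option (a) Y = |C|:
  C = 5.851 -> Y = 5.851 ✓
  C = 4.589 -> Y = 4.589 ✓
  C = 3.809 -> Y = 3.809 ✓
All samples match this transformation.

(a) |C|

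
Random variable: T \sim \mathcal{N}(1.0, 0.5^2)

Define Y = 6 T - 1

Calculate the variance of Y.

For Y = aT + b: Var(Y) = a² * Var(T)
Var(T) = 0.5^2 = 0.25
Var(Y) = 6² * 0.25 = 36 * 0.25 = 9

9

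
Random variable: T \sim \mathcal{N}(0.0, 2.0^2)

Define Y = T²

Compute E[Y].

Using E[X²] = Var(X) + (E[X])²:
E[T] = 0
Var(T) = 2.0^2 = 4
E[T²] = 4 + 0² = 4 + 0 = 4

4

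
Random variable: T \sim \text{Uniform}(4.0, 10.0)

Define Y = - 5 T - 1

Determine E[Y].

For Y = -5T - 1:
E[Y] = -5 * E[T] - 1
E[T] = (4 + 10)/2 = 7
E[Y] = -5 * 7 - 1 = -36

-36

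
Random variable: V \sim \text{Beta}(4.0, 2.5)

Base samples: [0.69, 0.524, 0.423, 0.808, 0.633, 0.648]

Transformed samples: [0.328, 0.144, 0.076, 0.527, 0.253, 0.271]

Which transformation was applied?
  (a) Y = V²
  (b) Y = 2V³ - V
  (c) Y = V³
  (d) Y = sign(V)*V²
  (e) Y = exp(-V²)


Checking option (c) Y = V³:
  V = 0.69 -> Y = 0.328 ✓
  V = 0.524 -> Y = 0.144 ✓
  V = 0.423 -> Y = 0.076 ✓
All samples match this transformation.

(c) V³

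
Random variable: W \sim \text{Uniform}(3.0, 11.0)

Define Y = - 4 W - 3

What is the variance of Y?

For Y = aW + b: Var(Y) = a² * Var(W)
Var(W) = (11 - 3)^2/12 = 5.3333333
Var(Y) = (-4)² * 5.3333333 = 16 * 5.3333333 = 85.333333

85.333333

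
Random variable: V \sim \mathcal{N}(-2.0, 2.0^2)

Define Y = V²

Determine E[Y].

Using E[X²] = Var(X) + (E[X])²:
E[V] = -2
Var(V) = 2.0^2 = 4
E[V²] = 4 + (-2)² = 4 + 4 = 8

8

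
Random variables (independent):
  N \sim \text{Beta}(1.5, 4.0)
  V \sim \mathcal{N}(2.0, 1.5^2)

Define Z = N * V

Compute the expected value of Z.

For independent RVs: E[XY] = E[X]*E[Y]
E[N] = 0.27272727
E[V] = 2
E[Z] = 0.27272727 * 2 = 0.54545455

0.54545455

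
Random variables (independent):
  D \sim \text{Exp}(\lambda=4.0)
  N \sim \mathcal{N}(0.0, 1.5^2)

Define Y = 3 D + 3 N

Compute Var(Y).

For independent RVs: Var(aX + bY) = a²Var(X) + b²Var(Y)
Var(D) = 0.0625
Var(N) = 2.25
Var(Y) = 3²*0.0625 + 3²*2.25
= 9*0.0625 + 9*2.25 = 20.8125

20.8125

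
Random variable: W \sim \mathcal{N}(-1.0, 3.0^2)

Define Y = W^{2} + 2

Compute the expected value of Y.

E[Y] = 1*E[W²] + 2
E[W] = -1
E[W²] = Var(W) + (E[W])² = 9 + 1 = 10
E[Y] = 1*10 + 2 = 12

12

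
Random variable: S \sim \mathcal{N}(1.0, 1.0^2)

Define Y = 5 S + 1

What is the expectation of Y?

For Y = 5S + 1:
E[Y] = 5 * E[S] + 1
E[S] = 1.0 = 1
E[Y] = 5 * 1 + 1 = 6

6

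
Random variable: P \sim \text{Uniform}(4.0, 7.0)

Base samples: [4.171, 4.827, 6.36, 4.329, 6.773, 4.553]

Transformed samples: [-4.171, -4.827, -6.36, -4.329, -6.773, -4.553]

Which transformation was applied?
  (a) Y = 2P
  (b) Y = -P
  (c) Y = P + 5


Checking option (b) Y = -P:
  P = 4.171 -> Y = -4.171 ✓
  P = 4.827 -> Y = -4.827 ✓
  P = 6.36 -> Y = -6.36 ✓
All samples match this transformation.

(b) -P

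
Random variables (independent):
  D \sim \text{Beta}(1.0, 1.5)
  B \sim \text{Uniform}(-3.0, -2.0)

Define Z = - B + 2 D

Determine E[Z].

E[Z] = 2*E[D] - 1*E[B]
E[D] = 0.4
E[B] = -2.5
E[Z] = 2*0.4 - 1*(-2.5) = 3.3

3.3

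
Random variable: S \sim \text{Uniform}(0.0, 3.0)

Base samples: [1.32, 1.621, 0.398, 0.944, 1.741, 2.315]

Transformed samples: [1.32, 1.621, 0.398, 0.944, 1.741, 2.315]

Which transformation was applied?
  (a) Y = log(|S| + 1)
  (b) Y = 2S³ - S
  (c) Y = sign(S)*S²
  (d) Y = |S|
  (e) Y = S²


Checking option (d) Y = |S|:
  S = 1.32 -> Y = 1.32 ✓
  S = 1.621 -> Y = 1.621 ✓
  S = 0.398 -> Y = 0.398 ✓
All samples match this transformation.

(d) |S|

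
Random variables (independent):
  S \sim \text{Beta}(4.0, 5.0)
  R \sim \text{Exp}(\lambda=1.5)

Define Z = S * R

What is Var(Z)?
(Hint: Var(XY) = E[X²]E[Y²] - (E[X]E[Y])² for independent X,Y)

Var(XY) = E[X²]E[Y²] - (E[X]E[Y])²
E[S] = 0.44444444, Var(S) = 0.024691358
E[R] = 0.66666667, Var(R) = 0.44444444
E[S²] = 0.024691358 + 0.44444444² = 0.22222222
E[R²] = 0.44444444 + 0.66666667² = 0.88888889
Var(Z) = 0.22222222*0.88888889 - (0.44444444*0.66666667)²
= 0.19753086 - 0.087791495 = 0.10973937

0.10973937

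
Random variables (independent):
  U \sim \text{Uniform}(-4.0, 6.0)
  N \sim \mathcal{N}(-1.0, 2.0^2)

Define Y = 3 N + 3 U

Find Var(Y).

For independent RVs: Var(aX + bY) = a²Var(X) + b²Var(Y)
Var(U) = 8.3333333
Var(N) = 4
Var(Y) = 3²*8.3333333 + 3²*4
= 9*8.3333333 + 9*4 = 111

111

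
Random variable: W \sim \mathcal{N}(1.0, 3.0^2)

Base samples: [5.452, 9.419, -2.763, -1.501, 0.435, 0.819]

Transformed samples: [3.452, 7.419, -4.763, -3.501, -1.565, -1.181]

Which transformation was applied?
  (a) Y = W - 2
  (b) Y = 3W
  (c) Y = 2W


Checking option (a) Y = W - 2:
  W = 5.452 -> Y = 3.452 ✓
  W = 9.419 -> Y = 7.419 ✓
  W = -2.763 -> Y = -4.763 ✓
All samples match this transformation.

(a) W - 2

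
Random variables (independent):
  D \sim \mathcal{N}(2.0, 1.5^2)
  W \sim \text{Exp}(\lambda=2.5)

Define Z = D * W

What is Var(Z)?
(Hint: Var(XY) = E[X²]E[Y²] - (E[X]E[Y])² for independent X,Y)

Var(XY) = E[X²]E[Y²] - (E[X]E[Y])²
E[D] = 2, Var(D) = 2.25
E[W] = 0.4, Var(W) = 0.16
E[D²] = 2.25 + 2² = 6.25
E[W²] = 0.16 + 0.4² = 0.32
Var(Z) = 6.25*0.32 - (2*0.4)²
= 2 - 0.64 = 1.36

1.36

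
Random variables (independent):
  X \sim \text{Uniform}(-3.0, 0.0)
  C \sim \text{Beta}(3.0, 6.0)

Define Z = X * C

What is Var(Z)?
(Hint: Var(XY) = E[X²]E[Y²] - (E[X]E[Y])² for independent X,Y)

Var(XY) = E[X²]E[Y²] - (E[X]E[Y])²
E[X] = -1.5, Var(X) = 0.75
E[C] = 0.33333333, Var(C) = 0.022222222
E[X²] = 0.75 + (-1.5)² = 3
E[C²] = 0.022222222 + 0.33333333² = 0.13333333
Var(Z) = 3*0.13333333 - (-1.5*0.33333333)²
= 0.4 - 0.25 = 0.15

0.15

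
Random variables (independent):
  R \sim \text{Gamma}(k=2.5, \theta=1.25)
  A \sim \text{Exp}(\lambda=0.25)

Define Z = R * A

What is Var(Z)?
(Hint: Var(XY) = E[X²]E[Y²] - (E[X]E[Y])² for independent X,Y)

Var(XY) = E[X²]E[Y²] - (E[X]E[Y])²
E[R] = 3.125, Var(R) = 3.90625
E[A] = 4, Var(A) = 16
E[R²] = 3.90625 + 3.125² = 13.671875
E[A²] = 16 + 4² = 32
Var(Z) = 13.671875*32 - (3.125*4)²
= 437.5 - 156.25 = 281.25

281.25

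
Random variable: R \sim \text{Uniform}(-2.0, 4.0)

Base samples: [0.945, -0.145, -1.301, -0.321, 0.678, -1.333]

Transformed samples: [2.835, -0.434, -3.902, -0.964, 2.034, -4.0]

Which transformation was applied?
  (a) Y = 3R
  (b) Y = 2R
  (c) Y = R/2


Checking option (a) Y = 3R:
  R = 0.945 -> Y = 2.835 ✓
  R = -0.145 -> Y = -0.434 ✓
  R = -1.301 -> Y = -3.902 ✓
All samples match this transformation.

(a) 3R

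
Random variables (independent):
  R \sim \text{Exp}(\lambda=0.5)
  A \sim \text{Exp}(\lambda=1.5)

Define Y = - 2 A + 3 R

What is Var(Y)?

For independent RVs: Var(aX + bY) = a²Var(X) + b²Var(Y)
Var(R) = 4
Var(A) = 0.44444444
Var(Y) = 3²*4 + (-2)²*0.44444444
= 9*4 + 4*0.44444444 = 37.777778

37.777778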